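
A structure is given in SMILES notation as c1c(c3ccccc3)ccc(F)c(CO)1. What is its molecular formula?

Atom tally by fragment:
  benzene ring core → C:6 H:6
  (− 3 ring H displaced by substituents)
  + C6H5 → C:6 H:5
  + F → F:1
  + CH2OH → C:1 H:3 O:1
Element totals:
  C: 13
  H: 11
  F: 1
  O: 1

C13H11FO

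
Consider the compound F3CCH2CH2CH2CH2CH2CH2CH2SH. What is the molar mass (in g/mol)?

200.26 g/mol

Atom tally by fragment:
  F3CCH2 → C:2 H:2 F:3
  CH2 → C:1 H:2
  CH2 → C:1 H:2
  CH2 → C:1 H:2
  CH2 → C:1 H:2
  CH2 → C:1 H:2
  CH2SH → C:1 H:3 S:1
Element totals:
  C: 8
  H: 15
  F: 3
  S: 1
Molecular formula: C8H15F3S.
  M = 8(12.011) + 15(1.008) + 3(18.998) + 32.06
    = 96.088 + 15.120 + 56.994 + 32.060 = 200.262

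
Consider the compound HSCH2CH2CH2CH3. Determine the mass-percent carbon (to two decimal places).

Atom tally by fragment:
  HSCH2 → C:1 H:3 S:1
  CH2 → C:1 H:2
  CH2 → C:1 H:2
  CH3 → C:1 H:3
Element totals:
  C: 4
  H: 10
  S: 1
Molecular formula: C4H10S.
Molar mass = 90.184 g/mol.
Mass from C: 4 × 12.011 = 48.044 g/mol.
%C = 48.044 / 90.184 × 100 = 53.27%.

53.27%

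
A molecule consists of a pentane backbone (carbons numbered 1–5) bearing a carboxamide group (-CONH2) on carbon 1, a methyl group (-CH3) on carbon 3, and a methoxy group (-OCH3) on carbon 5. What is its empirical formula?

C8H17NO2

Atom tally by fragment:
  H2NOCCH2 → C:2 H:4 O:1 N:1
  CH2 → C:1 H:2
  CH(CH3) → C:2 H:4
  CH2 → C:1 H:2
  CH2OCH3 → C:2 H:5 O:1
Element totals:
  C: 8
  H: 17
  N: 1
  O: 2
Molecular formula: C8H17NO2.
gcd of subscripts (8, 17, 1, 2) = 1, so the empirical formula equals the molecular formula.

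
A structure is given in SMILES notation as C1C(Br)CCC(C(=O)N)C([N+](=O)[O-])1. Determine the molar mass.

Atom tally by fragment:
  cyclohexane ring core → C:6 H:12
  (− 3 ring H displaced by substituents)
  + Br → Br:1
  + CONH2 → C:1 H:2 O:1 N:1
  + NO2 → N:1 O:2
Element totals:
  C: 7
  H: 11
  Br: 1
  N: 2
  O: 3
Molecular formula: C7H11BrN2O3.
  M = 7(12.011) + 11(1.008) + 79.904 + 2(14.007) + 3(15.999)
    = 84.077 + 11.088 + 79.904 + 28.014 + 47.997 = 251.080

251.08 g/mol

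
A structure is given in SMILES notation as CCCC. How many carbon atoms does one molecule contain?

Atom tally by fragment:
  CH3 → C:1 H:3
  CH2 → C:1 H:2
  CH2 → C:1 H:2
  CH3 → C:1 H:3
Element totals:
  C: 4
  H: 10

4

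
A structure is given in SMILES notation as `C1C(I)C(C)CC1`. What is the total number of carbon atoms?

6

Atom tally by fragment:
  cyclopentane ring core → C:5 H:10
  (− 2 ring H displaced by substituents)
  + I → I:1
  + CH3 → C:1 H:3
Element totals:
  C: 6
  H: 11
  I: 1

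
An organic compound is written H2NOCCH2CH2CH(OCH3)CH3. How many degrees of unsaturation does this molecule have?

1

Element totals:
  C: 6
  H: 13
  N: 1
  O: 2
Molecular formula: C6H13NO2.
DoU = (2C + 2 + N − H − X) / 2 = (2·6 + 2 + 1 − 13 − 0) / 2 = 1.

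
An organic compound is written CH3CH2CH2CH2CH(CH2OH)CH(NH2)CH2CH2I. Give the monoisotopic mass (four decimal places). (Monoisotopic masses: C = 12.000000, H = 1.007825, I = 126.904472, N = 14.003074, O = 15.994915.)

285.0590

Element totals:
  C: 9
  H: 20
  I: 1
  N: 1
  O: 1
Molecular formula: C9H20INO.
  M = 9(12.0) + 20(1.007825) + 126.904472 + 14.003074 + 15.994915
    = 108.000000 + 20.156500 + 126.904472 + 14.003074 + 15.994915 = 285.058961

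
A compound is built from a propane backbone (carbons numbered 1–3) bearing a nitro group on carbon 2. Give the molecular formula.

C3H7NO2

Atom tally by fragment:
  CH3 → C:1 H:3
  CH(NO2) → C:1 H:1 N:1 O:2
  CH3 → C:1 H:3
Element totals:
  C: 3
  H: 7
  N: 1
  O: 2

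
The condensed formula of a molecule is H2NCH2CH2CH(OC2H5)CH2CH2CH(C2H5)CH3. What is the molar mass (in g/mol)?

187.33 g/mol

Atom tally by fragment:
  H2NCH2 → C:1 H:4 N:1
  CH2 → C:1 H:2
  CH(OC2H5) → C:3 H:6 O:1
  CH2 → C:1 H:2
  CH2 → C:1 H:2
  CH(C2H5) → C:3 H:6
  CH3 → C:1 H:3
Element totals:
  C: 11
  H: 25
  N: 1
  O: 1
Molecular formula: C11H25NO.
  M = 11(12.011) + 25(1.008) + 14.007 + 15.999
    = 132.121 + 25.200 + 14.007 + 15.999 = 187.327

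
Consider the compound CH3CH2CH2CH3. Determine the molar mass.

Atom tally by fragment:
  CH3 → C:1 H:3
  CH2 → C:1 H:2
  CH2 → C:1 H:2
  CH3 → C:1 H:3
Element totals:
  C: 4
  H: 10
Molecular formula: C4H10.
  M = 4(12.011) + 10(1.008)
    = 48.044 + 10.080 = 58.124

58.12 g/mol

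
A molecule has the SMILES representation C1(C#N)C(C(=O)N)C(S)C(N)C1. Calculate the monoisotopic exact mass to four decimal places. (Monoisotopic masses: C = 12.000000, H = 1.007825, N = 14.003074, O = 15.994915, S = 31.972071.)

Atom tally by fragment:
  cyclopentane ring core → C:5 H:10
  (− 4 ring H displaced by substituents)
  + CN → C:1 N:1
  + CONH2 → C:1 H:2 O:1 N:1
  + SH → S:1 H:1
  + NH2 → N:1 H:2
Element totals:
  C: 7
  H: 11
  N: 3
  O: 1
  S: 1
Molecular formula: C7H11N3OS.
  M = 7(12.0) + 11(1.007825) + 3(14.003074) + 15.994915 + 31.972071
    = 84.000000 + 11.086075 + 42.009222 + 15.994915 + 31.972071 = 185.062283

185.0623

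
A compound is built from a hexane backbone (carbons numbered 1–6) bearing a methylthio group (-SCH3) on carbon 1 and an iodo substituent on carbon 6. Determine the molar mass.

258.16 g/mol

Atom tally by fragment:
  CH3SCH2 → C:2 H:5 S:1
  CH2 → C:1 H:2
  CH2 → C:1 H:2
  CH2 → C:1 H:2
  CH2 → C:1 H:2
  CH2I → C:1 H:2 I:1
Element totals:
  C: 7
  H: 15
  I: 1
  S: 1
Molecular formula: C7H15IS.
  M = 7(12.011) + 15(1.008) + 126.904 + 32.06
    = 84.077 + 15.120 + 126.904 + 32.060 = 258.161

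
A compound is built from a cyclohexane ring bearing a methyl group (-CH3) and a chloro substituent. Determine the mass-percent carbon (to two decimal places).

Atom tally by fragment:
  cyclohexane ring core → C:6 H:12
  (− 2 ring H displaced by substituents)
  + CH3 → C:1 H:3
  + Cl → Cl:1
Element totals:
  C: 7
  H: 13
  Cl: 1
Molecular formula: C7H13Cl.
Molar mass = 132.631 g/mol.
Mass from C: 7 × 12.011 = 84.077 g/mol.
%C = 84.077 / 132.631 × 100 = 63.39%.

63.39%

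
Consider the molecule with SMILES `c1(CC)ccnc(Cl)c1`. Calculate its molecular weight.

Atom tally by fragment:
  pyridine ring core → C:5 H:5 N:1
  (− 2 ring H displaced by substituents)
  + C2H5 → C:2 H:5
  + Cl → Cl:1
Element totals:
  C: 7
  H: 8
  Cl: 1
  N: 1
Molecular formula: C7H8ClN.
  M = 7(12.011) + 8(1.008) + 35.45 + 14.007
    = 84.077 + 8.064 + 35.450 + 14.007 = 141.598

141.60 g/mol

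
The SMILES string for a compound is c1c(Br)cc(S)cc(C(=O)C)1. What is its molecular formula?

C8H7BrOS

Atom tally by fragment:
  benzene ring core → C:6 H:6
  (− 3 ring H displaced by substituents)
  + Br → Br:1
  + SH → S:1 H:1
  + COCH3 → C:2 H:3 O:1
Element totals:
  C: 8
  H: 7
  Br: 1
  O: 1
  S: 1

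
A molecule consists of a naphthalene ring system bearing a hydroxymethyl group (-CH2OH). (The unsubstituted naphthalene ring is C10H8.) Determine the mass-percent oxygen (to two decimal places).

Atom tally by fragment:
  naphthalene ring system core → C:10 H:8
  (− 1 ring H displaced by substituents)
  + CH2OH → C:1 H:3 O:1
Element totals:
  C: 11
  H: 10
  O: 1
Molecular formula: C11H10O.
Molar mass = 158.200 g/mol.
Mass from O: 1 × 15.999 = 15.999 g/mol.
%O = 15.999 / 158.200 × 100 = 10.11%.

10.11%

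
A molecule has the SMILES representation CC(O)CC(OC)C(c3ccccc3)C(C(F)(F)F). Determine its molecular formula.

Atom tally by fragment:
  CH3 → C:1 H:3
  CH(OH) → C:1 H:2 O:1
  CH2 → C:1 H:2
  CH(OCH3) → C:2 H:4 O:1
  CH(C6H5) → C:7 H:6
  CH2CF3 → C:2 H:2 F:3
Element totals:
  C: 14
  H: 19
  F: 3
  O: 2

C14H19F3O2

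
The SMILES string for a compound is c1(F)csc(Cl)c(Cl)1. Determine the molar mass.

171.01 g/mol

Atom tally by fragment:
  thiophene ring core → C:4 H:4 S:1
  (− 3 ring H displaced by substituents)
  + F → F:1
  + Cl → Cl:1
  + Cl → Cl:1
Element totals:
  C: 4
  H: 1
  Cl: 2
  F: 1
  S: 1
Molecular formula: C4HCl2FS.
  M = 4(12.011) + 1.008 + 2(35.45) + 18.998 + 32.06
    = 48.044 + 1.008 + 70.900 + 18.998 + 32.060 = 171.010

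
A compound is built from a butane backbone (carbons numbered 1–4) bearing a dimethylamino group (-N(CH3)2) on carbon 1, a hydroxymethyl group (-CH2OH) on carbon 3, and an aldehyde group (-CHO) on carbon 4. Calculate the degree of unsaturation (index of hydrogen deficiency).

1

Atom tally by fragment:
  (CH3)2NCH2 → C:3 H:8 N:1
  CH2 → C:1 H:2
  CH(CH2OH) → C:2 H:4 O:1
  CH2CHO → C:2 H:3 O:1
Element totals:
  C: 8
  H: 17
  N: 1
  O: 2
Molecular formula: C8H17NO2.
DoU = (2C + 2 + N − H − X) / 2 = (2·8 + 2 + 1 − 17 − 0) / 2 = 1.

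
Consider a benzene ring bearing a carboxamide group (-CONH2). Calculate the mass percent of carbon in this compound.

69.41%

Atom tally by fragment:
  benzene ring core → C:6 H:6
  (− 1 ring H displaced by substituents)
  + CONH2 → C:1 H:2 O:1 N:1
Element totals:
  C: 7
  H: 7
  N: 1
  O: 1
Molecular formula: C7H7NO.
Molar mass = 121.139 g/mol.
Mass from C: 7 × 12.011 = 84.077 g/mol.
%C = 84.077 / 121.139 × 100 = 69.41%.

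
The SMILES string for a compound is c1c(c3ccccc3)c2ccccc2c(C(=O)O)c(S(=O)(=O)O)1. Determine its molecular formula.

C17H12O5S

Atom tally by fragment:
  naphthalene ring system core → C:10 H:8
  (− 3 ring H displaced by substituents)
  + C6H5 → C:6 H:5
  + COOH → C:1 H:1 O:2
  + SO3H → S:1 O:3 H:1
Element totals:
  C: 17
  H: 12
  O: 5
  S: 1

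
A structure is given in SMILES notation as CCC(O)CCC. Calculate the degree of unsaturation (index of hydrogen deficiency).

Atom tally by fragment:
  CH3 → C:1 H:3
  CH2 → C:1 H:2
  CH(OH) → C:1 H:2 O:1
  CH2 → C:1 H:2
  CH2 → C:1 H:2
  CH3 → C:1 H:3
Element totals:
  C: 6
  H: 14
  O: 1
Molecular formula: C6H14O.
DoU = (2C + 2 + N − H − X) / 2 = (2·6 + 2 + 0 − 14 − 0) / 2 = 0.

0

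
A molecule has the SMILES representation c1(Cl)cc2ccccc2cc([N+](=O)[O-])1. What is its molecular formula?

C10H6ClNO2

Atom tally by fragment:
  naphthalene ring system core → C:10 H:8
  (− 2 ring H displaced by substituents)
  + Cl → Cl:1
  + NO2 → N:1 O:2
Element totals:
  C: 10
  H: 6
  Cl: 1
  N: 1
  O: 2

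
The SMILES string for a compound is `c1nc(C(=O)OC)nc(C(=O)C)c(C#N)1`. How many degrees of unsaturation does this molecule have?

8

Atom tally by fragment:
  pyrimidine ring core → C:4 H:4 N:2
  (− 3 ring H displaced by substituents)
  + COOCH3 → C:2 H:3 O:2
  + COCH3 → C:2 H:3 O:1
  + CN → C:1 N:1
Element totals:
  C: 9
  H: 7
  N: 3
  O: 3
Molecular formula: C9H7N3O3.
DoU = (2C + 2 + N − H − X) / 2 = (2·9 + 2 + 3 − 7 − 0) / 2 = 8.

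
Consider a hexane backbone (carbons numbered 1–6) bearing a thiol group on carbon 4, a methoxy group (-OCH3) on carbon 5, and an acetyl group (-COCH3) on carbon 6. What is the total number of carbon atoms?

Atom tally by fragment:
  CH3 → C:1 H:3
  CH2 → C:1 H:2
  CH2 → C:1 H:2
  CH(SH) → C:1 H:2 S:1
  CH(OCH3) → C:2 H:4 O:1
  CH2COCH3 → C:3 H:5 O:1
Element totals:
  C: 9
  H: 18
  O: 2
  S: 1

9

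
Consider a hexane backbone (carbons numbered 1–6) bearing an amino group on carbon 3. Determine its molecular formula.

Atom tally by fragment:
  CH3 → C:1 H:3
  CH2 → C:1 H:2
  CH(NH2) → C:1 H:3 N:1
  CH2 → C:1 H:2
  CH2 → C:1 H:2
  CH3 → C:1 H:3
Element totals:
  C: 6
  H: 15
  N: 1

C6H15N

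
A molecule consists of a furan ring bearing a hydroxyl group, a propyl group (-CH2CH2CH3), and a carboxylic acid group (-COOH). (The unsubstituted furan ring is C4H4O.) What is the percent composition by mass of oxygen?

Atom tally by fragment:
  furan ring core → C:4 H:4 O:1
  (− 3 ring H displaced by substituents)
  + OH → O:1 H:1
  + CH2CH2CH3 → C:3 H:7
  + COOH → C:1 H:1 O:2
Element totals:
  C: 8
  H: 10
  O: 4
Molecular formula: C8H10O4.
Molar mass = 170.164 g/mol.
Mass from O: 4 × 15.999 = 63.996 g/mol.
%O = 63.996 / 170.164 × 100 = 37.61%.

37.61%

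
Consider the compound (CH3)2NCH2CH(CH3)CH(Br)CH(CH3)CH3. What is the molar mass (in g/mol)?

222.17 g/mol

Element totals:
  C: 9
  H: 20
  Br: 1
  N: 1
Molecular formula: C9H20BrN.
  M = 9(12.011) + 20(1.008) + 79.904 + 14.007
    = 108.099 + 20.160 + 79.904 + 14.007 = 222.170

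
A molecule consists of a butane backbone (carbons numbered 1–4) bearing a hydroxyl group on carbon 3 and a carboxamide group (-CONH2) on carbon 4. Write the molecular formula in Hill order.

C5H11NO2

Atom tally by fragment:
  CH3 → C:1 H:3
  CH2 → C:1 H:2
  CH(OH) → C:1 H:2 O:1
  CH2CONH2 → C:2 H:4 O:1 N:1
Element totals:
  C: 5
  H: 11
  N: 1
  O: 2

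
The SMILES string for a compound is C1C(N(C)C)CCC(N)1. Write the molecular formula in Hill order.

C7H16N2

Atom tally by fragment:
  cyclopentane ring core → C:5 H:10
  (− 2 ring H displaced by substituents)
  + N(CH3)2 → N:1 C:2 H:6
  + NH2 → N:1 H:2
Element totals:
  C: 7
  H: 16
  N: 2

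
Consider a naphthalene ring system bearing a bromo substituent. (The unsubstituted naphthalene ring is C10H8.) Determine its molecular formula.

Atom tally by fragment:
  naphthalene ring system core → C:10 H:8
  (− 1 ring H displaced by substituents)
  + Br → Br:1
Element totals:
  C: 10
  H: 7
  Br: 1

C10H7Br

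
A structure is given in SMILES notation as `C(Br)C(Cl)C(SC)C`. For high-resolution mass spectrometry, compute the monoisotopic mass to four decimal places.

215.9375

Atom tally by fragment:
  BrCH2 → C:1 H:2 Br:1
  CH(Cl) → C:1 H:1 Cl:1
  CH(SCH3) → C:2 H:4 S:1
  CH3 → C:1 H:3
Element totals:
  C: 5
  H: 10
  Br: 1
  Cl: 1
  S: 1
Molecular formula: C5H10BrClS.
  M = 5(12.0) + 10(1.007825) + 78.918338 + 34.968853 + 31.972071
    = 60.000000 + 10.078250 + 78.918338 + 34.968853 + 31.972071 = 215.937512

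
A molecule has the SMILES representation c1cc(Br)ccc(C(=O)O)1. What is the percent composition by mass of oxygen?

15.92%

Atom tally by fragment:
  benzene ring core → C:6 H:6
  (− 2 ring H displaced by substituents)
  + Br → Br:1
  + COOH → C:1 H:1 O:2
Element totals:
  C: 7
  H: 5
  Br: 1
  O: 2
Molecular formula: C7H5BrO2.
Molar mass = 201.019 g/mol.
Mass from O: 2 × 15.999 = 31.998 g/mol.
%O = 31.998 / 201.019 × 100 = 15.92%.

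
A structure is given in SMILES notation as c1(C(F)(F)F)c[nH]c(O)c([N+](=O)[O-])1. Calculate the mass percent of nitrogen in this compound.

14.29%

Atom tally by fragment:
  pyrrole ring core → C:4 H:5 N:1
  (− 3 ring H displaced by substituents)
  + CF3 → C:1 F:3
  + OH → O:1 H:1
  + NO2 → N:1 O:2
Element totals:
  C: 5
  H: 3
  F: 3
  N: 2
  O: 3
Molecular formula: C5H3F3N2O3.
Molar mass = 196.084 g/mol.
Mass from N: 2 × 14.007 = 28.014 g/mol.
%N = 28.014 / 196.084 × 100 = 14.29%.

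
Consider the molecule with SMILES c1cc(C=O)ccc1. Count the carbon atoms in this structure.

7

Atom tally by fragment:
  benzene ring core → C:6 H:6
  (− 1 ring H displaced by substituents)
  + CHO → C:1 H:1 O:1
Element totals:
  C: 7
  H: 6
  O: 1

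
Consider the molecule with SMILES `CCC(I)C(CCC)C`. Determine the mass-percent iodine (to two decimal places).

Atom tally by fragment:
  CH3 → C:1 H:3
  CH2 → C:1 H:2
  CH(I) → C:1 H:1 I:1
  CH(CH2CH2CH3) → C:4 H:8
  CH3 → C:1 H:3
Element totals:
  C: 8
  H: 17
  I: 1
Molecular formula: C8H17I.
Molar mass = 240.128 g/mol.
Mass from I: 1 × 126.904 = 126.904 g/mol.
%I = 126.904 / 240.128 × 100 = 52.85%.

52.85%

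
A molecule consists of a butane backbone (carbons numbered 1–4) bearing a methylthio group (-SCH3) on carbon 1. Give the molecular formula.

Atom tally by fragment:
  CH3SCH2 → C:2 H:5 S:1
  CH2 → C:1 H:2
  CH2 → C:1 H:2
  CH3 → C:1 H:3
Element totals:
  C: 5
  H: 12
  S: 1

C5H12S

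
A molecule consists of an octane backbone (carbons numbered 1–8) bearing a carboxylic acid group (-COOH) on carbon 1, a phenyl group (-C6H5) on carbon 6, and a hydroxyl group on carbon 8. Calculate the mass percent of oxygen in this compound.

19.17%

Atom tally by fragment:
  HOOCCH2 → C:2 H:3 O:2
  CH2 → C:1 H:2
  CH2 → C:1 H:2
  CH2 → C:1 H:2
  CH2 → C:1 H:2
  CH(C6H5) → C:7 H:6
  CH2 → C:1 H:2
  CH2OH → C:1 H:3 O:1
Element totals:
  C: 15
  H: 22
  O: 3
Molecular formula: C15H22O3.
Molar mass = 250.338 g/mol.
Mass from O: 3 × 15.999 = 47.997 g/mol.
%O = 47.997 / 250.338 × 100 = 19.17%.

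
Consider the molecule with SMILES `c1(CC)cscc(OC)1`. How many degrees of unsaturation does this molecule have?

3

Atom tally by fragment:
  thiophene ring core → C:4 H:4 S:1
  (− 2 ring H displaced by substituents)
  + C2H5 → C:2 H:5
  + OCH3 → C:1 H:3 O:1
Element totals:
  C: 7
  H: 10
  O: 1
  S: 1
Molecular formula: C7H10OS.
DoU = (2C + 2 + N − H − X) / 2 = (2·7 + 2 + 0 − 10 − 0) / 2 = 3.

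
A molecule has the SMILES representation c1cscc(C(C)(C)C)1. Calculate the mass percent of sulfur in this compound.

Atom tally by fragment:
  thiophene ring core → C:4 H:4 S:1
  (− 1 ring H displaced by substituents)
  + C(CH3)3 → C:4 H:9
Element totals:
  C: 8
  H: 12
  S: 1
Molecular formula: C8H12S.
Molar mass = 140.244 g/mol.
Mass from S: 1 × 32.06 = 32.060 g/mol.
%S = 32.060 / 140.244 × 100 = 22.86%.

22.86%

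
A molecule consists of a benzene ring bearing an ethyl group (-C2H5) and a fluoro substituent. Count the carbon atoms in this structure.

Atom tally by fragment:
  benzene ring core → C:6 H:6
  (− 2 ring H displaced by substituents)
  + C2H5 → C:2 H:5
  + F → F:1
Element totals:
  C: 8
  H: 9
  F: 1

8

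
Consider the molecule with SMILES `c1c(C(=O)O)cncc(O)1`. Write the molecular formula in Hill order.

C6H5NO3

Atom tally by fragment:
  pyridine ring core → C:5 H:5 N:1
  (− 2 ring H displaced by substituents)
  + COOH → C:1 H:1 O:2
  + OH → O:1 H:1
Element totals:
  C: 6
  H: 5
  N: 1
  O: 3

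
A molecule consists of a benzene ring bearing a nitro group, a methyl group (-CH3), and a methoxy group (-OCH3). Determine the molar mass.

167.16 g/mol

Atom tally by fragment:
  benzene ring core → C:6 H:6
  (− 3 ring H displaced by substituents)
  + NO2 → N:1 O:2
  + CH3 → C:1 H:3
  + OCH3 → C:1 H:3 O:1
Element totals:
  C: 8
  H: 9
  N: 1
  O: 3
Molecular formula: C8H9NO3.
  M = 8(12.011) + 9(1.008) + 14.007 + 3(15.999)
    = 96.088 + 9.072 + 14.007 + 47.997 = 167.164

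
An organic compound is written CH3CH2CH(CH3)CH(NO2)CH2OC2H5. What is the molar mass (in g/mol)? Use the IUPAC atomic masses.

Atom tally by fragment:
  CH3 → C:1 H:3
  CH2 → C:1 H:2
  CH(CH3) → C:2 H:4
  CH(NO2) → C:1 H:1 N:1 O:2
  CH2OC2H5 → C:3 H:7 O:1
Element totals:
  C: 8
  H: 17
  N: 1
  O: 3
Molecular formula: C8H17NO3.
  M = 8(12.011) + 17(1.008) + 14.007 + 3(15.999)
    = 96.088 + 17.136 + 14.007 + 47.997 = 175.228

175.23 g/mol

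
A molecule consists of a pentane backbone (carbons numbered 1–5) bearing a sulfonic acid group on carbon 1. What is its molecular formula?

Atom tally by fragment:
  HO3SCH2 → C:1 H:3 S:1 O:3
  CH2 → C:1 H:2
  CH2 → C:1 H:2
  CH2 → C:1 H:2
  CH3 → C:1 H:3
Element totals:
  C: 5
  H: 12
  O: 3
  S: 1

C5H12O3S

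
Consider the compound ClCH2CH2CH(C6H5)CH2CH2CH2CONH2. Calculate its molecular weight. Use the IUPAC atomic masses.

Element totals:
  C: 13
  H: 18
  Cl: 1
  N: 1
  O: 1
Molecular formula: C13H18ClNO.
  M = 13(12.011) + 18(1.008) + 35.45 + 14.007 + 15.999
    = 156.143 + 18.144 + 35.450 + 14.007 + 15.999 = 239.743

239.74 g/mol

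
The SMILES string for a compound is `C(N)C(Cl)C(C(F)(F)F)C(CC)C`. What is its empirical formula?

Atom tally by fragment:
  H2NCH2 → C:1 H:4 N:1
  CH(Cl) → C:1 H:1 Cl:1
  CH(CF3) → C:2 H:1 F:3
  CH(C2H5) → C:3 H:6
  CH3 → C:1 H:3
Element totals:
  C: 8
  H: 15
  Cl: 1
  F: 3
  N: 1
Molecular formula: C8H15ClF3N.
gcd of subscripts (8, 1, 3, 15, 1) = 1, so the empirical formula equals the molecular formula.

C8H15ClF3N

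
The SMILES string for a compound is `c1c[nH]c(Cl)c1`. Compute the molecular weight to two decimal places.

101.53 g/mol

Atom tally by fragment:
  pyrrole ring core → C:4 H:5 N:1
  (− 1 ring H displaced by substituents)
  + Cl → Cl:1
Element totals:
  C: 4
  H: 4
  Cl: 1
  N: 1
Molecular formula: C4H4ClN.
  M = 4(12.011) + 4(1.008) + 35.45 + 14.007
    = 48.044 + 4.032 + 35.450 + 14.007 = 101.533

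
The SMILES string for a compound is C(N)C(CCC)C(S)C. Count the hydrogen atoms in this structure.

17

Atom tally by fragment:
  H2NCH2 → C:1 H:4 N:1
  CH(CH2CH2CH3) → C:4 H:8
  CH(SH) → C:1 H:2 S:1
  CH3 → C:1 H:3
Element totals:
  C: 7
  H: 17
  N: 1
  S: 1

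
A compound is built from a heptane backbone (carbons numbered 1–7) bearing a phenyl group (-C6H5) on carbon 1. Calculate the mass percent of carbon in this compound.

88.57%

Atom tally by fragment:
  C6H5CH2 → C:7 H:7
  CH2 → C:1 H:2
  CH2 → C:1 H:2
  CH2 → C:1 H:2
  CH2 → C:1 H:2
  CH2 → C:1 H:2
  CH3 → C:1 H:3
Element totals:
  C: 13
  H: 20
Molecular formula: C13H20.
Molar mass = 176.303 g/mol.
Mass from C: 13 × 12.011 = 156.143 g/mol.
%C = 156.143 / 176.303 × 100 = 88.57%.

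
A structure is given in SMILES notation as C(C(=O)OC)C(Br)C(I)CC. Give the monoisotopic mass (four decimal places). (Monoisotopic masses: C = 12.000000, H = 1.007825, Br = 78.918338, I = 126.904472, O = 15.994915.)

Atom tally by fragment:
  CH3OOCCH2 → C:3 H:5 O:2
  CH(Br) → C:1 H:1 Br:1
  CH(I) → C:1 H:1 I:1
  CH2 → C:1 H:2
  CH3 → C:1 H:3
Element totals:
  C: 7
  H: 12
  Br: 1
  I: 1
  O: 2
Molecular formula: C7H12BrIO2.
  M = 7(12.0) + 12(1.007825) + 78.918338 + 126.904472 + 2(15.994915)
    = 84.000000 + 12.093900 + 78.918338 + 126.904472 + 31.989830 = 333.906540

333.9065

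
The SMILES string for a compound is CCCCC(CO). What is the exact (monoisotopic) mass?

Atom tally by fragment:
  CH3 → C:1 H:3
  CH2 → C:1 H:2
  CH2 → C:1 H:2
  CH2 → C:1 H:2
  CH2CH2OH → C:2 H:5 O:1
Element totals:
  C: 6
  H: 14
  O: 1
Molecular formula: C6H14O.
  M = 6(12.0) + 14(1.007825) + 15.994915
    = 72.000000 + 14.109550 + 15.994915 = 102.104465

102.1045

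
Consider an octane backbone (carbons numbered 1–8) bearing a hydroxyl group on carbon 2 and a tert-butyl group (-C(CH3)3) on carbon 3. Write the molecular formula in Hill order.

C12H26O

Atom tally by fragment:
  CH3 → C:1 H:3
  CH(OH) → C:1 H:2 O:1
  CH(C(CH3)3) → C:5 H:10
  CH2 → C:1 H:2
  CH2 → C:1 H:2
  CH2 → C:1 H:2
  CH2 → C:1 H:2
  CH3 → C:1 H:3
Element totals:
  C: 12
  H: 26
  O: 1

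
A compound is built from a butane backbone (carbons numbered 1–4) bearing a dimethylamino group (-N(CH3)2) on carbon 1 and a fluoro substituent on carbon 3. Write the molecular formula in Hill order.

C6H14FN

Atom tally by fragment:
  (CH3)2NCH2 → C:3 H:8 N:1
  CH2 → C:1 H:2
  CH(F) → C:1 H:1 F:1
  CH3 → C:1 H:3
Element totals:
  C: 6
  H: 14
  F: 1
  N: 1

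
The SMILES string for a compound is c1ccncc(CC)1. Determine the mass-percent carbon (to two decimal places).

Atom tally by fragment:
  pyridine ring core → C:5 H:5 N:1
  (− 1 ring H displaced by substituents)
  + C2H5 → C:2 H:5
Element totals:
  C: 7
  H: 9
  N: 1
Molecular formula: C7H9N.
Molar mass = 107.156 g/mol.
Mass from C: 7 × 12.011 = 84.077 g/mol.
%C = 84.077 / 107.156 × 100 = 78.46%.

78.46%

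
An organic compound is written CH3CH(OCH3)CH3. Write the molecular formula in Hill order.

Atom tally by fragment:
  CH3 → C:1 H:3
  CH(OCH3) → C:2 H:4 O:1
  CH3 → C:1 H:3
Element totals:
  C: 4
  H: 10
  O: 1

C4H10O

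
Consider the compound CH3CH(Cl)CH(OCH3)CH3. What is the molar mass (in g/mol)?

122.59 g/mol

Atom tally by fragment:
  CH3 → C:1 H:3
  CH(Cl) → C:1 H:1 Cl:1
  CH(OCH3) → C:2 H:4 O:1
  CH3 → C:1 H:3
Element totals:
  C: 5
  H: 11
  Cl: 1
  O: 1
Molecular formula: C5H11ClO.
  M = 5(12.011) + 11(1.008) + 35.45 + 15.999
    = 60.055 + 11.088 + 35.450 + 15.999 = 122.592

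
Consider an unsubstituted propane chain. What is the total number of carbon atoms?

Atom tally by fragment:
  CH3 → C:1 H:3
  CH2 → C:1 H:2
  CH3 → C:1 H:3
Element totals:
  C: 3
  H: 8

3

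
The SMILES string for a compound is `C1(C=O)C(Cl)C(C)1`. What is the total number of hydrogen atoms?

Atom tally by fragment:
  cyclopropane ring core → C:3 H:6
  (− 3 ring H displaced by substituents)
  + CHO → C:1 H:1 O:1
  + Cl → Cl:1
  + CH3 → C:1 H:3
Element totals:
  C: 5
  H: 7
  Cl: 1
  O: 1

7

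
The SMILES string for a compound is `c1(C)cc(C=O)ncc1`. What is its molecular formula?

C7H7NO

Atom tally by fragment:
  pyridine ring core → C:5 H:5 N:1
  (− 2 ring H displaced by substituents)
  + CH3 → C:1 H:3
  + CHO → C:1 H:1 O:1
Element totals:
  C: 7
  H: 7
  N: 1
  O: 1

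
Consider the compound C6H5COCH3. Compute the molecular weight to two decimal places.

120.15 g/mol

Atom tally by fragment:
  benzene ring core → C:6 H:6
  (− 1 ring H displaced by substituents)
  + COCH3 → C:2 H:3 O:1
Element totals:
  C: 8
  H: 8
  O: 1
Molecular formula: C8H8O.
  M = 8(12.011) + 8(1.008) + 15.999
    = 96.088 + 8.064 + 15.999 = 120.151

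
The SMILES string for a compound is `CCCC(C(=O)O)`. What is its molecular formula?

C5H10O2

Atom tally by fragment:
  CH3 → C:1 H:3
  CH2 → C:1 H:2
  CH2 → C:1 H:2
  CH2COOH → C:2 H:3 O:2
Element totals:
  C: 5
  H: 10
  O: 2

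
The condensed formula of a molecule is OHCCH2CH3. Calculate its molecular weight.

58.08 g/mol

Element totals:
  C: 3
  H: 6
  O: 1
Molecular formula: C3H6O.
  M = 3(12.011) + 6(1.008) + 15.999
    = 36.033 + 6.048 + 15.999 = 58.080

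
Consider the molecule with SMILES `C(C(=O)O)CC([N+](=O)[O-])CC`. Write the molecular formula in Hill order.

Atom tally by fragment:
  HOOCCH2 → C:2 H:3 O:2
  CH2 → C:1 H:2
  CH(NO2) → C:1 H:1 N:1 O:2
  CH2 → C:1 H:2
  CH3 → C:1 H:3
Element totals:
  C: 6
  H: 11
  N: 1
  O: 4

C6H11NO4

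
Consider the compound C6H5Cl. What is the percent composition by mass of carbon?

Element totals:
  C: 6
  H: 5
  Cl: 1
Molecular formula: C6H5Cl.
Molar mass = 112.556 g/mol.
Mass from C: 6 × 12.011 = 72.066 g/mol.
%C = 72.066 / 112.556 × 100 = 64.03%.

64.03%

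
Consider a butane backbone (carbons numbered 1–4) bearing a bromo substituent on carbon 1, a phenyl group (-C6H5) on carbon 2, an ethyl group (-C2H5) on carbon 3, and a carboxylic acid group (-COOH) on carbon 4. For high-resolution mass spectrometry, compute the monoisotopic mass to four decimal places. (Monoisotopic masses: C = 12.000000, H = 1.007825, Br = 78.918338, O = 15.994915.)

284.0412

Atom tally by fragment:
  BrCH2 → C:1 H:2 Br:1
  CH(C6H5) → C:7 H:6
  CH(C2H5) → C:3 H:6
  CH2COOH → C:2 H:3 O:2
Element totals:
  C: 13
  H: 17
  Br: 1
  O: 2
Molecular formula: C13H17BrO2.
  M = 13(12.0) + 17(1.007825) + 78.918338 + 2(15.994915)
    = 156.000000 + 17.133025 + 78.918338 + 31.989830 = 284.041193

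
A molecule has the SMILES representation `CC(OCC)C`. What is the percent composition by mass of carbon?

68.13%

Atom tally by fragment:
  CH3 → C:1 H:3
  CH(OC2H5) → C:3 H:6 O:1
  CH3 → C:1 H:3
Element totals:
  C: 5
  H: 12
  O: 1
Molecular formula: C5H12O.
Molar mass = 88.150 g/mol.
Mass from C: 5 × 12.011 = 60.055 g/mol.
%C = 60.055 / 88.150 × 100 = 68.13%.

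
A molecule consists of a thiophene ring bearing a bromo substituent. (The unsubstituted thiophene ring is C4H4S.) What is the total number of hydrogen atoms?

Atom tally by fragment:
  thiophene ring core → C:4 H:4 S:1
  (− 1 ring H displaced by substituents)
  + Br → Br:1
Element totals:
  C: 4
  H: 3
  Br: 1
  S: 1

3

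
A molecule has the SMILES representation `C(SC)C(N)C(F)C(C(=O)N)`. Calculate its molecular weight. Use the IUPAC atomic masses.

180.24 g/mol

Atom tally by fragment:
  CH3SCH2 → C:2 H:5 S:1
  CH(NH2) → C:1 H:3 N:1
  CH(F) → C:1 H:1 F:1
  CH2CONH2 → C:2 H:4 O:1 N:1
Element totals:
  C: 6
  H: 13
  F: 1
  N: 2
  O: 1
  S: 1
Molecular formula: C6H13FN2OS.
  M = 6(12.011) + 13(1.008) + 18.998 + 2(14.007) + 15.999 + 32.06
    = 72.066 + 13.104 + 18.998 + 28.014 + 15.999 + 32.060 = 180.241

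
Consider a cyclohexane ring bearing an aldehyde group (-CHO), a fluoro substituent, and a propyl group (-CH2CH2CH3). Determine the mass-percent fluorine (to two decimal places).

Atom tally by fragment:
  cyclohexane ring core → C:6 H:12
  (− 3 ring H displaced by substituents)
  + CHO → C:1 H:1 O:1
  + F → F:1
  + CH2CH2CH3 → C:3 H:7
Element totals:
  C: 10
  H: 17
  F: 1
  O: 1
Molecular formula: C10H17FO.
Molar mass = 172.243 g/mol.
Mass from F: 1 × 18.998 = 18.998 g/mol.
%F = 18.998 / 172.243 × 100 = 11.03%.

11.03%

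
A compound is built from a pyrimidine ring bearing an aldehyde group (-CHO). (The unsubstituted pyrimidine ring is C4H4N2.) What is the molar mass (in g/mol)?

108.10 g/mol

Atom tally by fragment:
  pyrimidine ring core → C:4 H:4 N:2
  (− 1 ring H displaced by substituents)
  + CHO → C:1 H:1 O:1
Element totals:
  C: 5
  H: 4
  N: 2
  O: 1
Molecular formula: C5H4N2O.
  M = 5(12.011) + 4(1.008) + 2(14.007) + 15.999
    = 60.055 + 4.032 + 28.014 + 15.999 = 108.100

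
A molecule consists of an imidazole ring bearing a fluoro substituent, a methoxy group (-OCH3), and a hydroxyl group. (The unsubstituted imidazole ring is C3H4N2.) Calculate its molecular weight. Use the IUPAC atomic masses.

132.09 g/mol

Atom tally by fragment:
  imidazole ring core → C:3 H:4 N:2
  (− 3 ring H displaced by substituents)
  + F → F:1
  + OCH3 → C:1 H:3 O:1
  + OH → O:1 H:1
Element totals:
  C: 4
  H: 5
  F: 1
  N: 2
  O: 2
Molecular formula: C4H5FN2O2.
  M = 4(12.011) + 5(1.008) + 18.998 + 2(14.007) + 2(15.999)
    = 48.044 + 5.040 + 18.998 + 28.014 + 31.998 = 132.094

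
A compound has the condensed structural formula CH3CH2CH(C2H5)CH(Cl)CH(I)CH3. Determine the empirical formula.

C8H16ClI

Element totals:
  C: 8
  H: 16
  Cl: 1
  I: 1
Molecular formula: C8H16ClI.
gcd of subscripts (8, 1, 16, 1) = 1, so the empirical formula equals the molecular formula.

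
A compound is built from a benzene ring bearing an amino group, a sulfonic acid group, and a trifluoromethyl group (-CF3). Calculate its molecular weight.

241.18 g/mol

Atom tally by fragment:
  benzene ring core → C:6 H:6
  (− 3 ring H displaced by substituents)
  + NH2 → N:1 H:2
  + SO3H → S:1 O:3 H:1
  + CF3 → C:1 F:3
Element totals:
  C: 7
  H: 6
  F: 3
  N: 1
  O: 3
  S: 1
Molecular formula: C7H6F3NO3S.
  M = 7(12.011) + 6(1.008) + 3(18.998) + 14.007 + 3(15.999) + 32.06
    = 84.077 + 6.048 + 56.994 + 14.007 + 47.997 + 32.060 = 241.183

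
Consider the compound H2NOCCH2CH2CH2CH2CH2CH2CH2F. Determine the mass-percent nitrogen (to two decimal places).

8.69%

Element totals:
  C: 8
  H: 16
  F: 1
  N: 1
  O: 1
Molecular formula: C8H16FNO.
Molar mass = 161.220 g/mol.
Mass from N: 1 × 14.007 = 14.007 g/mol.
%N = 14.007 / 161.220 × 100 = 8.69%.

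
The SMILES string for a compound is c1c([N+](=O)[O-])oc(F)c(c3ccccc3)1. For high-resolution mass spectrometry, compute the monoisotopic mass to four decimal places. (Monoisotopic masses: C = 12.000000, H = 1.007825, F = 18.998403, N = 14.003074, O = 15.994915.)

Atom tally by fragment:
  furan ring core → C:4 H:4 O:1
  (− 3 ring H displaced by substituents)
  + NO2 → N:1 O:2
  + F → F:1
  + C6H5 → C:6 H:5
Element totals:
  C: 10
  H: 6
  F: 1
  N: 1
  O: 3
Molecular formula: C10H6FNO3.
  M = 10(12.0) + 6(1.007825) + 18.998403 + 14.003074 + 3(15.994915)
    = 120.000000 + 6.046950 + 18.998403 + 14.003074 + 47.984745 = 207.033172

207.0332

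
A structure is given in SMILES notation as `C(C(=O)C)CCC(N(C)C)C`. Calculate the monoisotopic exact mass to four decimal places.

Atom tally by fragment:
  CH3COCH2 → C:3 H:5 O:1
  CH2 → C:1 H:2
  CH2 → C:1 H:2
  CH(N(CH3)2) → C:3 H:7 N:1
  CH3 → C:1 H:3
Element totals:
  C: 9
  H: 19
  N: 1
  O: 1
Molecular formula: C9H19NO.
  M = 9(12.0) + 19(1.007825) + 14.003074 + 15.994915
    = 108.000000 + 19.148675 + 14.003074 + 15.994915 = 157.146664

157.1467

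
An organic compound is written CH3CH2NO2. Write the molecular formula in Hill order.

Element totals:
  C: 2
  H: 5
  N: 1
  O: 2

C2H5NO2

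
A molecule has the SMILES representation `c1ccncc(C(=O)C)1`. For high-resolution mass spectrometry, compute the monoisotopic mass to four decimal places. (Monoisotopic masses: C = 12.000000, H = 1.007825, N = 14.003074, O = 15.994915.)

121.0528

Atom tally by fragment:
  pyridine ring core → C:5 H:5 N:1
  (− 1 ring H displaced by substituents)
  + COCH3 → C:2 H:3 O:1
Element totals:
  C: 7
  H: 7
  N: 1
  O: 1
Molecular formula: C7H7NO.
  M = 7(12.0) + 7(1.007825) + 14.003074 + 15.994915
    = 84.000000 + 7.054775 + 14.003074 + 15.994915 = 121.052764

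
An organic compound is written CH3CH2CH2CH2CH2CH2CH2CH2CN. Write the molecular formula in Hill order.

C9H17N

Atom tally by fragment:
  CH3 → C:1 H:3
  CH2 → C:1 H:2
  CH2 → C:1 H:2
  CH2 → C:1 H:2
  CH2 → C:1 H:2
  CH2 → C:1 H:2
  CH2 → C:1 H:2
  CH2CN → C:2 H:2 N:1
Element totals:
  C: 9
  H: 17
  N: 1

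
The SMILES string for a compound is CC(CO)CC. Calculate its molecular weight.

88.15 g/mol

Atom tally by fragment:
  CH3 → C:1 H:3
  CH(CH2OH) → C:2 H:4 O:1
  CH2 → C:1 H:2
  CH3 → C:1 H:3
Element totals:
  C: 5
  H: 12
  O: 1
Molecular formula: C5H12O.
  M = 5(12.011) + 12(1.008) + 15.999
    = 60.055 + 12.096 + 15.999 = 88.150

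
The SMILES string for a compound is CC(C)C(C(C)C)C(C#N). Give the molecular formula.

Atom tally by fragment:
  CH3 → C:1 H:3
  CH(CH3) → C:2 H:4
  CH(CH(CH3)2) → C:4 H:8
  CH2CN → C:2 H:2 N:1
Element totals:
  C: 9
  H: 17
  N: 1

C9H17N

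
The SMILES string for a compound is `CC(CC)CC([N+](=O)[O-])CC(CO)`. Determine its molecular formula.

Atom tally by fragment:
  CH3 → C:1 H:3
  CH(C2H5) → C:3 H:6
  CH2 → C:1 H:2
  CH(NO2) → C:1 H:1 N:1 O:2
  CH2 → C:1 H:2
  CH2CH2OH → C:2 H:5 O:1
Element totals:
  C: 9
  H: 19
  N: 1
  O: 3

C9H19NO3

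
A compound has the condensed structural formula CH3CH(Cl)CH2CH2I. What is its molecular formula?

C4H8ClI

Atom tally by fragment:
  CH3 → C:1 H:3
  CH(Cl) → C:1 H:1 Cl:1
  CH2 → C:1 H:2
  CH2I → C:1 H:2 I:1
Element totals:
  C: 4
  H: 8
  Cl: 1
  I: 1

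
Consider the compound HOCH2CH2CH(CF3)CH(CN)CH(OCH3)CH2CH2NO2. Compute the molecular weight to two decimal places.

284.23 g/mol

Atom tally by fragment:
  HOCH2CH2 → C:2 H:5 O:1
  CH(CF3) → C:2 H:1 F:3
  CH(CN) → C:2 H:1 N:1
  CH(OCH3) → C:2 H:4 O:1
  CH2 → C:1 H:2
  CH2NO2 → C:1 H:2 N:1 O:2
Element totals:
  C: 10
  H: 15
  F: 3
  N: 2
  O: 4
Molecular formula: C10H15F3N2O4.
  M = 10(12.011) + 15(1.008) + 3(18.998) + 2(14.007) + 4(15.999)
    = 120.110 + 15.120 + 56.994 + 28.014 + 63.996 = 284.234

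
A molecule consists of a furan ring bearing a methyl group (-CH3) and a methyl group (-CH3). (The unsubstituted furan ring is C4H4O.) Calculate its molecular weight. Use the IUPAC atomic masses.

96.13 g/mol

Atom tally by fragment:
  furan ring core → C:4 H:4 O:1
  (− 2 ring H displaced by substituents)
  + CH3 → C:1 H:3
  + CH3 → C:1 H:3
Element totals:
  C: 6
  H: 8
  O: 1
Molecular formula: C6H8O.
  M = 6(12.011) + 8(1.008) + 15.999
    = 72.066 + 8.064 + 15.999 = 96.129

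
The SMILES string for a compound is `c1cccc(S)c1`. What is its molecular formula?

C6H6S

Atom tally by fragment:
  benzene ring core → C:6 H:6
  (− 1 ring H displaced by substituents)
  + SH → S:1 H:1
Element totals:
  C: 6
  H: 6
  S: 1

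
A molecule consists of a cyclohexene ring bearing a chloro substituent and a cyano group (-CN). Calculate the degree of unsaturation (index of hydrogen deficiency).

Atom tally by fragment:
  cyclohexene ring core → C:6 H:10
  (− 2 ring H displaced by substituents)
  + Cl → Cl:1
  + CN → C:1 N:1
Element totals:
  C: 7
  H: 8
  Cl: 1
  N: 1
Molecular formula: C7H8ClN.
DoU = (2C + 2 + N − H − X) / 2 = (2·7 + 2 + 1 − 8 − 1) / 2 = 4.

4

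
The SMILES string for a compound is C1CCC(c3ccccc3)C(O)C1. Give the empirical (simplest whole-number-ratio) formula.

C12H16O

Atom tally by fragment:
  cyclohexane ring core → C:6 H:12
  (− 2 ring H displaced by substituents)
  + C6H5 → C:6 H:5
  + OH → O:1 H:1
Element totals:
  C: 12
  H: 16
  O: 1
Molecular formula: C12H16O.
gcd of subscripts (12, 16, 1) = 1, so the empirical formula equals the molecular formula.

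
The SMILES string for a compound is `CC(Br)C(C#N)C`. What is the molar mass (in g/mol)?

162.03 g/mol

Atom tally by fragment:
  CH3 → C:1 H:3
  CH(Br) → C:1 H:1 Br:1
  CH(CN) → C:2 H:1 N:1
  CH3 → C:1 H:3
Element totals:
  C: 5
  H: 8
  Br: 1
  N: 1
Molecular formula: C5H8BrN.
  M = 5(12.011) + 8(1.008) + 79.904 + 14.007
    = 60.055 + 8.064 + 79.904 + 14.007 = 162.030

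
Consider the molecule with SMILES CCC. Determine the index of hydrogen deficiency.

0

Atom tally by fragment:
  CH3 → C:1 H:3
  CH2 → C:1 H:2
  CH3 → C:1 H:3
Element totals:
  C: 3
  H: 8
Molecular formula: C3H8.
DoU = (2C + 2 + N − H − X) / 2 = (2·3 + 2 + 0 − 8 − 0) / 2 = 0.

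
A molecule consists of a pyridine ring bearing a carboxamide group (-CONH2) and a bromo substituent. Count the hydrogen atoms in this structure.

5

Atom tally by fragment:
  pyridine ring core → C:5 H:5 N:1
  (− 2 ring H displaced by substituents)
  + CONH2 → C:1 H:2 O:1 N:1
  + Br → Br:1
Element totals:
  C: 6
  H: 5
  Br: 1
  N: 2
  O: 1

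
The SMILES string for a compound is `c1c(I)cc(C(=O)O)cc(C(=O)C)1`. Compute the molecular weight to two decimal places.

Atom tally by fragment:
  benzene ring core → C:6 H:6
  (− 3 ring H displaced by substituents)
  + I → I:1
  + COOH → C:1 H:1 O:2
  + COCH3 → C:2 H:3 O:1
Element totals:
  C: 9
  H: 7
  I: 1
  O: 3
Molecular formula: C9H7IO3.
  M = 9(12.011) + 7(1.008) + 126.904 + 3(15.999)
    = 108.099 + 7.056 + 126.904 + 47.997 = 290.056

290.06 g/mol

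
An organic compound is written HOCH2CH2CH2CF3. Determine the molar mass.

Element totals:
  C: 4
  H: 7
  F: 3
  O: 1
Molecular formula: C4H7F3O.
  M = 4(12.011) + 7(1.008) + 3(18.998) + 15.999
    = 48.044 + 7.056 + 56.994 + 15.999 = 128.093

128.09 g/mol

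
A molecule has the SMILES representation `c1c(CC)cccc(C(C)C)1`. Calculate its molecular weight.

148.25 g/mol

Atom tally by fragment:
  benzene ring core → C:6 H:6
  (− 2 ring H displaced by substituents)
  + C2H5 → C:2 H:5
  + CH(CH3)2 → C:3 H:7
Element totals:
  C: 11
  H: 16
Molecular formula: C11H16.
  M = 11(12.011) + 16(1.008)
    = 132.121 + 16.128 = 148.249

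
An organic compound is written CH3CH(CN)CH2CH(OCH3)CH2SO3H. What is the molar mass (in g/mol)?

207.24 g/mol

Atom tally by fragment:
  CH3 → C:1 H:3
  CH(CN) → C:2 H:1 N:1
  CH2 → C:1 H:2
  CH(OCH3) → C:2 H:4 O:1
  CH2SO3H → C:1 H:3 S:1 O:3
Element totals:
  C: 7
  H: 13
  N: 1
  O: 4
  S: 1
Molecular formula: C7H13NO4S.
  M = 7(12.011) + 13(1.008) + 14.007 + 4(15.999) + 32.06
    = 84.077 + 13.104 + 14.007 + 63.996 + 32.060 = 207.244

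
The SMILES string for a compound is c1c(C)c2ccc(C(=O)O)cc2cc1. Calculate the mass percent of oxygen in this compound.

17.18%

Atom tally by fragment:
  naphthalene ring system core → C:10 H:8
  (− 2 ring H displaced by substituents)
  + CH3 → C:1 H:3
  + COOH → C:1 H:1 O:2
Element totals:
  C: 12
  H: 10
  O: 2
Molecular formula: C12H10O2.
Molar mass = 186.210 g/mol.
Mass from O: 2 × 15.999 = 31.998 g/mol.
%O = 31.998 / 186.210 × 100 = 17.18%.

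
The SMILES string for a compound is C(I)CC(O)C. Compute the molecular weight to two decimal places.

200.02 g/mol

Atom tally by fragment:
  ICH2 → C:1 H:2 I:1
  CH2 → C:1 H:2
  CH(OH) → C:1 H:2 O:1
  CH3 → C:1 H:3
Element totals:
  C: 4
  H: 9
  I: 1
  O: 1
Molecular formula: C4H9IO.
  M = 4(12.011) + 9(1.008) + 126.904 + 15.999
    = 48.044 + 9.072 + 126.904 + 15.999 = 200.019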